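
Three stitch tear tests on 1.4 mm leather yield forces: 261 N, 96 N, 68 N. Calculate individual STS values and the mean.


STS1 = 186.4 N/mm
STS2 = 68.6 N/mm
STS3 = 48.6 N/mm
Mean = 101.2 N/mm

STS1 = 261 / 1.4 = 186.4 N/mm
STS2 = 96 / 1.4 = 68.6 N/mm
STS3 = 68 / 1.4 = 48.6 N/mm
Mean = (186.4 + 68.6 + 48.6) / 3 = 101.2 N/mm


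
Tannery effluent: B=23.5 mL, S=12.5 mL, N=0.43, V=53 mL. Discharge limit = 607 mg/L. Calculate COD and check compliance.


COD = (23.5 - 12.5) x 0.43 x 8000 / 53 = 714.0 mg/L
Limit: 607 mg/L
Compliant: No


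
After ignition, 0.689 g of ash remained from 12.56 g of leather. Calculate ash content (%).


Ash% = 0.689 / 12.56 x 100
Ash% = 5.49%


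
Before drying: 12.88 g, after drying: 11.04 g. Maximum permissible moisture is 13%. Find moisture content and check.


Moisture content = 14.3%
Acceptable: No

MC = (12.88 - 11.04) / 12.88 x 100 = 14.3%
Maximum: 13%
Acceptable: No


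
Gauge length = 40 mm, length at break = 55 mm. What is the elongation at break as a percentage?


Extension = 55 - 40 = 15 mm
Elongation = 15 / 40 x 100 = 37.5%


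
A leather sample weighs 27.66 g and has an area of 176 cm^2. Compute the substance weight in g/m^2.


1571.6 g/m^2

Substance weight = mass / area x 10000
SW = 27.66 / 176 x 10000
SW = 1571.6 g/m^2


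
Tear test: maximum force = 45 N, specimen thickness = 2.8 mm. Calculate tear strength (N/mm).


16.1 N/mm

Tear strength = force / thickness
Tear = 45 / 2.8 = 16.1 N/mm


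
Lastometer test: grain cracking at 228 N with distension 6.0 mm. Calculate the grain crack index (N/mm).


38.0 N/mm


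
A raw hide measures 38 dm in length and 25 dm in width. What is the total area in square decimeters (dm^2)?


950 dm^2


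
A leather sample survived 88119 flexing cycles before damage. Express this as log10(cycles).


4.95


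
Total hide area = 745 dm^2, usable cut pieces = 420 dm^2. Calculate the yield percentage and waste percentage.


Yield = 56.4%
Waste = 43.6%


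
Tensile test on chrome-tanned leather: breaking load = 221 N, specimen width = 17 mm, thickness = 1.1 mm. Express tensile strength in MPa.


11.82 MPa


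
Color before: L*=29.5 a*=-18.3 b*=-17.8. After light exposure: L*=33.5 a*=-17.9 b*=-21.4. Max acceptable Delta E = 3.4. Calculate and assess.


Delta E = 5.40
Passes: No


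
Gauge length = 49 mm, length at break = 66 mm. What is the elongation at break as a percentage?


Extension = 66 - 49 = 17 mm
Elongation = 17 / 49 x 100 = 34.7%


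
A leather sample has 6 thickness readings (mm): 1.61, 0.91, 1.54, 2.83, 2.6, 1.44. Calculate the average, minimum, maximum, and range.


Average = 1.82 mm
Min = 0.91 mm
Max = 2.83 mm
Range = 1.92 mm

Sum = 10.93
Average = 10.93 / 6 = 1.82 mm
Minimum = 0.91 mm
Maximum = 2.83 mm
Range = 2.83 - 0.91 = 1.92 mm


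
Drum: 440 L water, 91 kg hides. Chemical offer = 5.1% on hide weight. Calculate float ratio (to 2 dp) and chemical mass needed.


Float ratio = 440 / 91 = 4.84
Chemical = 91 x 5.1 / 100 = 4.641 kg


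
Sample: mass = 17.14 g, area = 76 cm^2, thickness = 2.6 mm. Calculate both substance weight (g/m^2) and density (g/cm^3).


SW = 17.14 / 76 x 10000 = 2255.3 g/m^2
Volume = 76 x 2.6 / 10 = 19.76 cm^3
Density = 17.14 / 19.76 = 0.867 g/cm^3


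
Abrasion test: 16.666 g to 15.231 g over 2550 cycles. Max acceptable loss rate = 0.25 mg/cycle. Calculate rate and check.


Rate = 0.563 mg/cycle
Passes: No


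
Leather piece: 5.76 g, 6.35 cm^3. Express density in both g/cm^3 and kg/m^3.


0.907 g/cm^3
907 kg/m^3

Density = 5.76 / 6.35 = 0.907 g/cm^3
Convert: 0.907 x 1000 = 907 kg/m^3


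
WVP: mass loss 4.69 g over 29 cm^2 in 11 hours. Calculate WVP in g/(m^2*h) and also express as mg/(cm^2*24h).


WVP = 147.02 g/(m^2*h)
Daily rate = 352.85 mg/(cm^2*24h)

WVP = 4.69 / (29 x 11) x 10000 = 147.02 g/(m^2*h)
Mass loss in mg = 4.69 x 1000 = 4690 mg
Per cm^2 per 24h in mg: 4690 x 24 / (29 x 11) = 112560 / 319 = 352.85 mg/(cm^2*24h)


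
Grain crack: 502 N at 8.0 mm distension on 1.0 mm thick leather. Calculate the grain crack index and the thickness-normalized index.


Crack index = 62.8 N/mm
Normalized index = 62.8 N/mm per mm

Crack index = 502 / 8.0 = 62.8 N/mm
Normalized = 62.8 / 1.0 = 62.8 N/mm per mm


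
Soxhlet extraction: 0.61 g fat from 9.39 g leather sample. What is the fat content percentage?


6.5%

Fat content = 0.61 / 9.39 x 100
Fat = 6.5%


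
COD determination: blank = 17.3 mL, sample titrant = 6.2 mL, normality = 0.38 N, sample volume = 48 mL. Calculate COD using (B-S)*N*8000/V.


703.0 mg/L


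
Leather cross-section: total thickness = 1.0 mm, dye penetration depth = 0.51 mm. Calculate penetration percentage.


Penetration% = 0.51 / 1.0 x 100
Penetration = 51.0%


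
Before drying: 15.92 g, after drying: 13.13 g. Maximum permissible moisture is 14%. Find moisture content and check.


MC = (15.92 - 13.13) / 15.92 x 100 = 17.5%
Maximum: 14%
Acceptable: No


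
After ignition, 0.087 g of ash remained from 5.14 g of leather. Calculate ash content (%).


1.69%

Ash% = 0.087 / 5.14 x 100
Ash% = 1.69%


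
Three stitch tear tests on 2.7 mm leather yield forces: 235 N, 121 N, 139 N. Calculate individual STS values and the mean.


STS1 = 87.0 N/mm
STS2 = 44.8 N/mm
STS3 = 51.5 N/mm
Mean = 61.1 N/mm


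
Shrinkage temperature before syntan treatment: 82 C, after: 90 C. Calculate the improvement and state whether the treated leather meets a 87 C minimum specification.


Improvement = 8 C
Meets 87 C spec: Yes

Improvement = 90 - 82 = 8 C
Spec check: 90 C >= 87 C? Yes


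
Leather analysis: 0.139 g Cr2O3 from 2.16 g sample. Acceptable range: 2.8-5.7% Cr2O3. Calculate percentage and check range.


Cr2O3 = 6.44%
Within range: No

Cr2O3% = 0.139 / 2.16 x 100 = 6.44%
Acceptable range: 2.8 to 5.7%
Within range: No


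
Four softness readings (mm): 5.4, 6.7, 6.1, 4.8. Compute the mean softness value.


Sum = 5.4 + 6.7 + 6.1 + 4.8
Mean = 23.0 / 4 = 5.75 mm


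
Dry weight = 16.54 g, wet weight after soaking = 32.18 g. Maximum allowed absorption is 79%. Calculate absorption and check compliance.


WA = (32.18 - 16.54) / 16.54 x 100 = 94.6%
Maximum allowed: 79%
Compliant: No


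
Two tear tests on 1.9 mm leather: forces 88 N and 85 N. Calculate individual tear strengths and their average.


Tear 1 = 46.3 N/mm
Tear 2 = 44.7 N/mm
Average = 45.5 N/mm


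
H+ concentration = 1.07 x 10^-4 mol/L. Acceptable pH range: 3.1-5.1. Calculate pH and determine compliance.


pH = -log10(1.07 x 10^-4) = 3.97
Range: 3.1 to 5.1
Compliant: Yes


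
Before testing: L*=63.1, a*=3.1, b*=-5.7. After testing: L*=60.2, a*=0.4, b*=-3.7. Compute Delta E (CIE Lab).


dL = 60.2 - 63.1 = -2.9
da = 0.4 - 3.1 = -2.7
db = -3.7 - (-5.7) = 2.0
dE = sqrt((-2.9)^2 + (-2.7)^2 + (2.0)^2) = 4.44


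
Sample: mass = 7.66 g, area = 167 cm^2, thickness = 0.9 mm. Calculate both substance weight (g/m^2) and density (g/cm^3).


Substance weight = 458.7 g/m^2
Density = 0.510 g/cm^3


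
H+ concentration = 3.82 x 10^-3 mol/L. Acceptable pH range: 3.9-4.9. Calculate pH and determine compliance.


pH = 2.42
Compliant: No

pH = -log10(3.82 x 10^-3) = 2.42
Range: 3.9 to 4.9
Compliant: No


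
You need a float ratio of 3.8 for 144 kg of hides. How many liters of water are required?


547.2 L

Water = hide weight x target ratio
Water = 144 x 3.8 = 547.2 L


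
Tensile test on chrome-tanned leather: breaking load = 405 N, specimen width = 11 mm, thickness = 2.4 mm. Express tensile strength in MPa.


Cross-section = 11 x 2.4 = 26.4 mm^2
TS = 405 / 26.4 = 15.34 MPa
(1 N/mm^2 = 1 MPa)


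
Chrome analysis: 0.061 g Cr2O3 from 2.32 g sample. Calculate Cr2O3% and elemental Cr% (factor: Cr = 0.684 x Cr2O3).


Cr2O3% = 0.061 / 2.32 x 100 = 2.63%
Cr% = 2.63 x 0.684 = 1.80%


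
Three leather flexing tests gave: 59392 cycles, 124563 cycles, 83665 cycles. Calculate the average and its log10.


Average = 89207 cycles
log10 = 4.95

Average = (59392 + 124563 + 83665) / 3 = 89207 cycles
log10(89207) = 4.95


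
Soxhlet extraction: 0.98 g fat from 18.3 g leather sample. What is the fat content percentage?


Fat content = 0.98 / 18.3 x 100
Fat = 5.4%


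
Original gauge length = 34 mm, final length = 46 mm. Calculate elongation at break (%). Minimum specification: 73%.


Elongation = 35.3%
Meets spec: No

Extension = 46 - 34 = 12 mm
Elongation = 12 / 34 x 100 = 35.3%
Minimum required: 73%
Meets specification: No


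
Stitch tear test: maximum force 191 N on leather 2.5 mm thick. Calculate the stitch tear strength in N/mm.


76.4 N/mm

Stitch tear strength = force / thickness
STS = 191 / 2.5 = 76.4 N/mm


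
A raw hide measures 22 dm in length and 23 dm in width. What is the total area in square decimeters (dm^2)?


506 dm^2


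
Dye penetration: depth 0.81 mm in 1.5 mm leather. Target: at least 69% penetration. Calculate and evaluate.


Penetration = 0.81 / 1.5 x 100 = 54.0%
Target: 69%
Meets target: No


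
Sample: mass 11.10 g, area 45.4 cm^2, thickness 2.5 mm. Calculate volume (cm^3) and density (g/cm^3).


Thickness in cm = 2.5 / 10 = 0.25 cm
Volume = 45.4 x 0.25 = 11.350 cm^3
Density = 11.10 / 11.350 = 0.978 g/cm^3


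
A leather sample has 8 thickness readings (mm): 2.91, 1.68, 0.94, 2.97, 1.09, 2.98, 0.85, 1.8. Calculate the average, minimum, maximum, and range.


Sum = 15.22
Average = 15.22 / 8 = 1.90 mm
Minimum = 0.85 mm
Maximum = 2.98 mm
Range = 2.98 - 0.85 = 2.13 mm


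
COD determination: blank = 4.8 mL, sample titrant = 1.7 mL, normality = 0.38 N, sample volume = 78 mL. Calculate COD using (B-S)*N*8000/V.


120.8 mg/L


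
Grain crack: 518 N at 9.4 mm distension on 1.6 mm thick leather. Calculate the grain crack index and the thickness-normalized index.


Crack index = 518 / 9.4 = 55.1 N/mm
Normalized = 55.1 / 1.6 = 34.4 N/mm per mm


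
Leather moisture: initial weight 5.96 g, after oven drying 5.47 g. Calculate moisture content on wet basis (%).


Moisture = 5.96 - 5.47 = 0.49 g
MC = 0.49 / 5.96 x 100 = 8.2%


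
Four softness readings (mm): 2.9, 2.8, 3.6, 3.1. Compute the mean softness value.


3.10 mm

Sum = 2.9 + 2.8 + 3.6 + 3.1
Mean = 12.4 / 4 = 3.10 mm


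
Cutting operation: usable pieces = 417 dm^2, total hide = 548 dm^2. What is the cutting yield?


76.1%

Yield = usable / total x 100
Yield = 417 / 548 x 100 = 76.1%


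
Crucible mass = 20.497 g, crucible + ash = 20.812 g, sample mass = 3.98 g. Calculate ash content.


Ash mass = 20.812 - 20.497 = 0.315 g
Ash% = 0.315 / 3.98 x 100 = 7.91%


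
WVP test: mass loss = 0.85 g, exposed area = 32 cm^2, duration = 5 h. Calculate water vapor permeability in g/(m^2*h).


WVP = mass_loss / (area x time) x 10000
WVP = 0.85 / (32 x 5) x 10000
WVP = 0.85 / 160 x 10000 = 53.13 g/(m^2*h)


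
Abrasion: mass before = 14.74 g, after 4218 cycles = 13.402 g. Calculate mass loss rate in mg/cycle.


Mass loss = 14.74 - 13.402 = 1.338 g
Rate = 1.338 / 4218 x 1000 = 0.317 mg/cycle


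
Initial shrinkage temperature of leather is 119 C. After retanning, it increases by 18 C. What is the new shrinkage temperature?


New Ts = 119 + 18 = 137 C


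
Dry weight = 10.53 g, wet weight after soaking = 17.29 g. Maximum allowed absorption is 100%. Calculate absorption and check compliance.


WA = (17.29 - 10.53) / 10.53 x 100 = 64.2%
Maximum allowed: 100%
Compliant: Yes


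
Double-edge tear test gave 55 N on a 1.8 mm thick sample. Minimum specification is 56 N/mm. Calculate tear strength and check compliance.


Tear strength = 55 / 1.8 = 30.6 N/mm
Required minimum = 56 N/mm
Compliant: No


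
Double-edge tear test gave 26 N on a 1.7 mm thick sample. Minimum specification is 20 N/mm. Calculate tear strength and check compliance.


Tear strength = 15.3 N/mm
Compliant: No


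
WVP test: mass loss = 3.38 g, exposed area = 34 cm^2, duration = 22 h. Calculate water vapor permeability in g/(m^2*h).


WVP = mass_loss / (area x time) x 10000
WVP = 3.38 / (34 x 22) x 10000
WVP = 3.38 / 748 x 10000 = 45.19 g/(m^2*h)


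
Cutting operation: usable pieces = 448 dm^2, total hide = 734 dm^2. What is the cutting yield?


Yield = usable / total x 100
Yield = 448 / 734 x 100 = 61.0%


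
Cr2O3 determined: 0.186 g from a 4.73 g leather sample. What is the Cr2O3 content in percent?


3.93%

Cr2O3% = 0.186 / 4.73 x 100
Cr2O3% = 3.93%


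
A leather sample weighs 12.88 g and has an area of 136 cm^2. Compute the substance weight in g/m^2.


Substance weight = mass / area x 10000
SW = 12.88 / 136 x 10000
SW = 947.1 g/m^2


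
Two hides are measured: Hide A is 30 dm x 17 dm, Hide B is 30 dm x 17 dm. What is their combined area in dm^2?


Hide A area = 30 x 17 = 510 dm^2
Hide B area = 30 x 17 = 510 dm^2
Total = 510 + 510 = 1020 dm^2


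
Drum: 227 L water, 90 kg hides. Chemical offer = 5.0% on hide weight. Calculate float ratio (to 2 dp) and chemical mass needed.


Float ratio = 2.52
Chemical needed = 4.5 kg

Float ratio = 227 / 90 = 2.52
Chemical = 90 x 5.0 / 100 = 4.5 kg


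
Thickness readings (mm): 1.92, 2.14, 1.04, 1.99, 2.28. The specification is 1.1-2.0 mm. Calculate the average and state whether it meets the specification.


Average = 1.87 mm
Within specification: Yes


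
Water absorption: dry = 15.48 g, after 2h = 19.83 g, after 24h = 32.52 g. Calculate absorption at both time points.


WA (2h) = (19.83 - 15.48) / 15.48 x 100 = 28.1%
WA (24h) = (32.52 - 15.48) / 15.48 x 100 = 110.1%


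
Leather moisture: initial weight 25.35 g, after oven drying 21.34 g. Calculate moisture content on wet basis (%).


15.8%


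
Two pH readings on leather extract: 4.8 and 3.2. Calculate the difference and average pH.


Difference = 1.6
Average pH = 4.00


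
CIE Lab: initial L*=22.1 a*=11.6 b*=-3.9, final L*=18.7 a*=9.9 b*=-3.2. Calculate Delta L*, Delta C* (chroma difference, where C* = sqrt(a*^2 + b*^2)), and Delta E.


Delta L* = -3.4
Delta C* = -1.83
Delta E = 3.87


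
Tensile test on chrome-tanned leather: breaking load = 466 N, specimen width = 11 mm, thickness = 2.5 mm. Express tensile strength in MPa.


16.95 MPa

Cross-section = 11 x 2.5 = 27.5 mm^2
TS = 466 / 27.5 = 16.95 MPa
(1 N/mm^2 = 1 MPa)


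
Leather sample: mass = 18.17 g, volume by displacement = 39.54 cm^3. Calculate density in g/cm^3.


0.460 g/cm^3


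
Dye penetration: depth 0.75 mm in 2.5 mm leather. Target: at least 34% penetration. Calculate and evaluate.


Penetration = 0.75 / 2.5 x 100 = 30.0%
Target: 34%
Meets target: No


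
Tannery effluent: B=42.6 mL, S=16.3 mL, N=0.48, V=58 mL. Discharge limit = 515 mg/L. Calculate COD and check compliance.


COD = 1741.2 mg/L
Compliant: No

COD = (42.6 - 16.3) x 0.48 x 8000 / 58 = 1741.2 mg/L
Limit: 515 mg/L
Compliant: No


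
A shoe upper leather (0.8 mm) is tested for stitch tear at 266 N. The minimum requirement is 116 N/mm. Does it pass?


STS = 266 / 0.8 = 332.5 N/mm
Minimum required: 116 N/mm
Passes: Yes


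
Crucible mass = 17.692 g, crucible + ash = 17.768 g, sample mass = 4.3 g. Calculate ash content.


Ash mass = 17.768 - 17.692 = 0.076 g
Ash% = 0.076 / 4.3 x 100 = 1.77%


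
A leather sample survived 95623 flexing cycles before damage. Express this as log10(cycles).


4.98


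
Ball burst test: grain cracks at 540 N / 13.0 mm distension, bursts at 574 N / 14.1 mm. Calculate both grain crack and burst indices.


Crack index = 540 / 13.0 = 41.5 N/mm
Burst index = 574 / 14.1 = 40.7 N/mm


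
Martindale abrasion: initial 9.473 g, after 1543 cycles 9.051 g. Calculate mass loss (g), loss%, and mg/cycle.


Mass loss = 0.422 g
Loss = 4.45%
Rate = 0.273 mg/cycle


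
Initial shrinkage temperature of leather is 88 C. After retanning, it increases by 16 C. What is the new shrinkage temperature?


104 C

New Ts = 88 + 16 = 104 C


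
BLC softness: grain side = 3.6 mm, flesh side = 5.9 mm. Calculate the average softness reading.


4.75 mm

Average = (3.6 + 5.9) / 2
Average = 4.75 mm


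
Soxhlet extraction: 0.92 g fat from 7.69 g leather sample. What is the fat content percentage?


12.0%

Fat content = 0.92 / 7.69 x 100
Fat = 12.0%


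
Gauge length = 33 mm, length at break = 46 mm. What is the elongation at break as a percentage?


39.4%


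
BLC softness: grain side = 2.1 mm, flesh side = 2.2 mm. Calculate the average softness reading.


2.15 mm

Average = (2.1 + 2.2) / 2
Average = 2.15 mm


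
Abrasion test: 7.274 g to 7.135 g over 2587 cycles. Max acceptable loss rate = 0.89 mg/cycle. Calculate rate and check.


Loss = 7.274 - 7.135 = 0.139 g
Rate = 0.139 g / 2587 cycles x 1000 = 0.054 mg/cycle
Max = 0.89 mg/cycle
Passes: Yes


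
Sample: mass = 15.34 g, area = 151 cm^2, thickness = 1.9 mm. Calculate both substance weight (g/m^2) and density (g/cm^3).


SW = 15.34 / 151 x 10000 = 1015.9 g/m^2
Volume = 151 x 1.9 / 10 = 28.69 cm^3
Density = 15.34 / 28.69 = 0.535 g/cm^3


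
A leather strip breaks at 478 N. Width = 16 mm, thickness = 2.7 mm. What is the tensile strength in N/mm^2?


Cross-sectional area = 16 x 2.7 = 43.2 mm^2
Tensile strength = 478 / 43.2 = 11.06 N/mm^2


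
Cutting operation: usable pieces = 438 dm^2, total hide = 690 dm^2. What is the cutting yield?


Yield = usable / total x 100
Yield = 438 / 690 x 100 = 63.5%


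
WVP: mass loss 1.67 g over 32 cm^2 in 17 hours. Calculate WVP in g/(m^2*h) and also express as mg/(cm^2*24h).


WVP = 1.67 / (32 x 17) x 10000 = 30.70 g/(m^2*h)
Mass loss in mg = 1.67 x 1000 = 1670 mg
Per cm^2 per 24h in mg: 1670 x 24 / (32 x 17) = 40080 / 544 = 73.68 mg/(cm^2*24h)


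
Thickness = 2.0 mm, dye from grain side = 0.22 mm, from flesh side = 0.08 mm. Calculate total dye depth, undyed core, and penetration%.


Total dyed = 0.30 mm
Undyed core = 1.70 mm
Penetration = 15.0%


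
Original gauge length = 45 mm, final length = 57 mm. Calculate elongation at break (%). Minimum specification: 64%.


Elongation = 26.7%
Meets spec: No

Extension = 57 - 45 = 12 mm
Elongation = 12 / 45 x 100 = 26.7%
Minimum required: 64%
Meets specification: No


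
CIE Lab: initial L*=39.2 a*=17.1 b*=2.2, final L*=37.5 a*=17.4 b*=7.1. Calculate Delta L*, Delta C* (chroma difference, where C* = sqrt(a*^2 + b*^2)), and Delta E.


Delta L* = -1.7
Delta C* = 1.55
Delta E = 5.20


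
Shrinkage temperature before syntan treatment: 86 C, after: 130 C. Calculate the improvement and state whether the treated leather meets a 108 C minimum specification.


Improvement = 130 - 86 = 44 C
Spec check: 130 C >= 108 C? Yes


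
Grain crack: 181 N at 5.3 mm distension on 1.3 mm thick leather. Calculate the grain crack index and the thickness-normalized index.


Crack index = 181 / 5.3 = 34.2 N/mm
Normalized = 34.2 / 1.3 = 26.3 N/mm per mm


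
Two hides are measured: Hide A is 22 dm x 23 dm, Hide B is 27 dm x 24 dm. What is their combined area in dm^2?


1154 dm^2

Hide A area = 22 x 23 = 506 dm^2
Hide B area = 27 x 24 = 648 dm^2
Total = 506 + 648 = 1154 dm^2


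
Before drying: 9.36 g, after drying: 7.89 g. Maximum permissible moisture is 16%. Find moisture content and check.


Moisture content = 15.7%
Acceptable: Yes


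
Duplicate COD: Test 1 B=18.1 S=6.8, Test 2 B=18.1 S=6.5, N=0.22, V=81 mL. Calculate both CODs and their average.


COD1 = 245.5 mg/L
COD2 = 252.0 mg/L
Average = 248.8 mg/L


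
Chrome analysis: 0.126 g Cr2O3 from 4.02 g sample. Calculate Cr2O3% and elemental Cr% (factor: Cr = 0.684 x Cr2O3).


Cr2O3% = 0.126 / 4.02 x 100 = 3.13%
Cr% = 3.13 x 0.684 = 2.14%


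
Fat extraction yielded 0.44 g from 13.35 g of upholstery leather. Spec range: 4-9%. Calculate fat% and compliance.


Fat content = 3.3%
Compliant: No

Fat% = 0.44 / 13.35 x 100 = 3.3%
Spec range: 4-9%
Compliant: No


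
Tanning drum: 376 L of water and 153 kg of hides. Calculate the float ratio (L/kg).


2.5


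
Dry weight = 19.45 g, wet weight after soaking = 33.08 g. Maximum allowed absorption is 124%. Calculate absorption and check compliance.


WA = (33.08 - 19.45) / 19.45 x 100 = 70.1%
Maximum allowed: 124%
Compliant: Yes


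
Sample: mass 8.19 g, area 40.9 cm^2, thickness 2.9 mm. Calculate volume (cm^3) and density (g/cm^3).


Volume = 11.861 cm^3
Density = 0.690 g/cm^3


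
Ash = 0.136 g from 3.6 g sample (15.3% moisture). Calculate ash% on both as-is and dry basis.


As-is ash = 3.78%
Dry-basis ash = 4.46%

As-is ash% = 0.136 / 3.6 x 100 = 3.78%
Dry mass = 3.6 x (100 - 15.3) / 100 = 3.0492 g
Dry-basis ash% = 0.136 / 3.0492 x 100 = 4.46%


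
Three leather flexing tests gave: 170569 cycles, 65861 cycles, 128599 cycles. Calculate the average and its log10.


Average = 121676 cycles
log10 = 5.09

Average = (170569 + 65861 + 128599) / 3 = 121676 cycles
log10(121676) = 5.09


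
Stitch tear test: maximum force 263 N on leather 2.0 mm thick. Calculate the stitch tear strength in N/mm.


Stitch tear strength = force / thickness
STS = 263 / 2.0 = 131.5 N/mm


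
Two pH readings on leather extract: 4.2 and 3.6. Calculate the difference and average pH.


Difference = |4.2 - 3.6| = 0.6
Average = (4.2 + 3.6) / 2 = 3.90


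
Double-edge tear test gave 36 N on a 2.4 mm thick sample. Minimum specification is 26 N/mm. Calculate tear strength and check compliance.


Tear strength = 36 / 2.4 = 15.0 N/mm
Required minimum = 26 N/mm
Compliant: No


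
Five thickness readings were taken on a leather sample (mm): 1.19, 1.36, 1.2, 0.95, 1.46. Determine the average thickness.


1.23 mm

Sum = 1.19 + 1.36 + 1.2 + 0.95 + 1.46 = 6.16
Average = 6.16 / 5 = 1.23 mm


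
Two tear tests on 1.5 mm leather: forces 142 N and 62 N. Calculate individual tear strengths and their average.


Tear 1 = 94.7 N/mm
Tear 2 = 41.3 N/mm
Average = 68.0 N/mm

Tear 1 = 142 / 1.5 = 94.7 N/mm
Tear 2 = 62 / 1.5 = 41.3 N/mm
Average = (94.7 + 41.3) / 2 = 68.0 N/mm


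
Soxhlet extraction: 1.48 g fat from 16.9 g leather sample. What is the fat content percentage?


Fat content = 1.48 / 16.9 x 100
Fat = 8.8%


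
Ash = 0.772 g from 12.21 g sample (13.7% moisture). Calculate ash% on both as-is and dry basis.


As-is ash% = 0.772 / 12.21 x 100 = 6.32%
Dry mass = 12.21 x (100 - 13.7) / 100 = 10.53723 g
Dry-basis ash% = 0.772 / 10.53723 x 100 = 7.33%


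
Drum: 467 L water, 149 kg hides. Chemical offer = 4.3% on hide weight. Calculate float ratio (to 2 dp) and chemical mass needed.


Float ratio = 467 / 149 = 3.13
Chemical = 149 x 4.3 / 100 = 6.407 kg


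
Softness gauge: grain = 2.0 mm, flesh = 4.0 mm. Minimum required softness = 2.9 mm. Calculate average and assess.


Average = (2.0 + 4.0) / 2 = 3.00 mm
Minimum = 2.9 mm
Meets requirement: Yes


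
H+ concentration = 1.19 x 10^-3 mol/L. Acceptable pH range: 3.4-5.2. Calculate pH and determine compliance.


pH = 2.92
Compliant: No


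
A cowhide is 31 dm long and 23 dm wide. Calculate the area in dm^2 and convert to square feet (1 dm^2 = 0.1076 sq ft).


713 dm^2
76.72 sq ft

Area = 31 x 23 = 713 dm^2
Conversion: 713 x 0.1076 = 76.72 sq ft


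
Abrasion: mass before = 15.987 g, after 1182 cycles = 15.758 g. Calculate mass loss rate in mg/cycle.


0.194 mg/cycle


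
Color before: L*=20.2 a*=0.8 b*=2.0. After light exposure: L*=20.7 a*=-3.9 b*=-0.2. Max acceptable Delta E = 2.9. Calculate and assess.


dL = 0.5, da = -4.7, db = -2.2
dE = sqrt((0.5)^2 + (-4.7)^2 + (-2.2)^2) = 5.21
Max = 2.9
Passes: No


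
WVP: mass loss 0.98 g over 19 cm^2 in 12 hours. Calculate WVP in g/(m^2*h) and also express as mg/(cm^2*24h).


WVP = 42.98 g/(m^2*h)
Daily rate = 103.16 mg/(cm^2*24h)

WVP = 0.98 / (19 x 12) x 10000 = 42.98 g/(m^2*h)
Mass loss in mg = 0.98 x 1000 = 980 mg
Per cm^2 per 24h in mg: 980 x 24 / (19 x 12) = 23520 / 228 = 103.16 mg/(cm^2*24h)


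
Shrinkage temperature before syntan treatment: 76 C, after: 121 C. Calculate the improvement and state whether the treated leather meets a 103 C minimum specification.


Improvement = 45 C
Meets 103 C spec: Yes


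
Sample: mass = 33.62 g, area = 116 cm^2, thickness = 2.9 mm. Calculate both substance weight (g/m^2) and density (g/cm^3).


Substance weight = 2898.3 g/m^2
Density = 0.999 g/cm^3

SW = 33.62 / 116 x 10000 = 2898.3 g/m^2
Volume = 116 x 2.9 / 10 = 33.64 cm^3
Density = 33.62 / 33.64 = 0.999 g/cm^3


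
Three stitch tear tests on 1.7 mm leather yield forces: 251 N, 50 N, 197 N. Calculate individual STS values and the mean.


STS1 = 147.6 N/mm
STS2 = 29.4 N/mm
STS3 = 115.9 N/mm
Mean = 97.6 N/mm


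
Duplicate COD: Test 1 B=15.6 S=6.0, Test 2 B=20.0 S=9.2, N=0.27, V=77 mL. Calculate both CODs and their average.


COD1 = (15.6 - 6.0) x 0.27 x 8000 / 77 = 269.3 mg/L
COD2 = (20.0 - 9.2) x 0.27 x 8000 / 77 = 303.0 mg/L
Average = (269.3 + 303.0) / 2 = 286.2 mg/L


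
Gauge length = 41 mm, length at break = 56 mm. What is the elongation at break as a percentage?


36.6%


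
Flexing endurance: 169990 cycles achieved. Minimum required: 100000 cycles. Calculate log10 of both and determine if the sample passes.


log10(169990) = 5.23
log10(100000) = 5.00
Passes: Yes


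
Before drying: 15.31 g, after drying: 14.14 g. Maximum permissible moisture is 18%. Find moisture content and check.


MC = (15.31 - 14.14) / 15.31 x 100 = 7.6%
Maximum: 18%
Acceptable: Yes


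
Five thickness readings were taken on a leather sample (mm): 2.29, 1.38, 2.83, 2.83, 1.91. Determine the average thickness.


2.25 mm

Sum = 2.29 + 1.38 + 2.83 + 2.83 + 1.91 = 11.24
Average = 11.24 / 5 = 2.25 mm


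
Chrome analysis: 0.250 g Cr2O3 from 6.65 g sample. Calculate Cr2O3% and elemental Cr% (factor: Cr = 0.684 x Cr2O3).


Cr2O3% = 0.250 / 6.65 x 100 = 3.76%
Cr% = 3.76 x 0.684 = 2.57%


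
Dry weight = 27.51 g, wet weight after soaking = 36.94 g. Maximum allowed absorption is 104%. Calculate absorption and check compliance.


Absorption = 34.3%
Compliant: Yes

WA = (36.94 - 27.51) / 27.51 x 100 = 34.3%
Maximum allowed: 104%
Compliant: Yes


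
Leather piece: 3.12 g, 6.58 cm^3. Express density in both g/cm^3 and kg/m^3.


0.474 g/cm^3
474 kg/m^3


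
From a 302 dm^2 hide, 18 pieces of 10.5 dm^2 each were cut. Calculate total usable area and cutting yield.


Total usable = 18 x 10.5 = 189.0 dm^2
Yield = 189.0 / 302 x 100 = 62.6%


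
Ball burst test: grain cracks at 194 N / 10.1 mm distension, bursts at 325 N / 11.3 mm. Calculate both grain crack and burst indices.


Crack index = 19.2 N/mm
Burst index = 28.8 N/mm


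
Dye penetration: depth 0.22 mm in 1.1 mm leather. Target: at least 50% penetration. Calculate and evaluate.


Penetration = 0.22 / 1.1 x 100 = 20.0%
Target: 50%
Meets target: No


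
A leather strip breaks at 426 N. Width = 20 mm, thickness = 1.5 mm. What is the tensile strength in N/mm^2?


14.20 N/mm^2

Cross-sectional area = 20 x 1.5 = 30.0 mm^2
Tensile strength = 426 / 30.0 = 14.20 N/mm^2


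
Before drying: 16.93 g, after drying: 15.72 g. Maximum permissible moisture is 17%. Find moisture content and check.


Moisture content = 7.1%
Acceptable: Yes


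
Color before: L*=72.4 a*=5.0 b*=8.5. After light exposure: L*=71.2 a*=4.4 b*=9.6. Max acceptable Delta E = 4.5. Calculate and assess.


dL = -1.2, da = -0.6, db = 1.1
dE = sqrt((-1.2)^2 + (-0.6)^2 + (1.1)^2) = 1.73
Max = 4.5
Passes: Yes


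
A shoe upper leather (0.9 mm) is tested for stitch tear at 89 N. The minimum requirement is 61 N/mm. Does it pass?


STS = 89 / 0.9 = 98.9 N/mm
Minimum required: 61 N/mm
Passes: Yes


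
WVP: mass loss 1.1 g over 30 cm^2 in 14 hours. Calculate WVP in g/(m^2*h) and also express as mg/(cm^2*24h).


WVP = 26.19 g/(m^2*h)
Daily rate = 62.86 mg/(cm^2*24h)

WVP = 1.1 / (30 x 14) x 10000 = 26.19 g/(m^2*h)
Mass loss in mg = 1.1 x 1000 = 1100 mg
Per cm^2 per 24h in mg: 1100 x 24 / (30 x 14) = 26400 / 420 = 62.86 mg/(cm^2*24h)


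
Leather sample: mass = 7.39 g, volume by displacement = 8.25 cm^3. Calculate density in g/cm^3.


0.896 g/cm^3

Density = mass / volume
Density = 7.39 / 8.25 = 0.896 g/cm^3


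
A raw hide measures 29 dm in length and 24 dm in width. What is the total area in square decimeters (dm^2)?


696 dm^2

Area = length x width
Area = 29 x 24 = 696 dm^2


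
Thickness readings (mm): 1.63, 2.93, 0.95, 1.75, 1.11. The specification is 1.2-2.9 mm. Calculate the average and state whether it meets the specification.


Sum = 8.37
Average = 8.37 / 5 = 1.67 mm
Specification range: 1.2 to 2.9 mm
Within spec: Yes


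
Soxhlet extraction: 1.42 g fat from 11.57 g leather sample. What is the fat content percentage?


12.3%

Fat content = 1.42 / 11.57 x 100
Fat = 12.3%


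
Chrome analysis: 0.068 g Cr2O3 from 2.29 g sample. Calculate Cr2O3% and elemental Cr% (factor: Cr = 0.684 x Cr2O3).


Cr2O3% = 0.068 / 2.29 x 100 = 2.97%
Cr% = 2.97 x 0.684 = 2.03%


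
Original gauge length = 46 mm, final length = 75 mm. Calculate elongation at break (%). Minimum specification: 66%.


Extension = 75 - 46 = 29 mm
Elongation = 29 / 46 x 100 = 63.0%
Minimum required: 66%
Meets specification: No


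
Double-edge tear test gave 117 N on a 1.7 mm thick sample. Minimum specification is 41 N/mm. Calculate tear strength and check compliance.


Tear strength = 68.8 N/mm
Compliant: Yes

Tear strength = 117 / 1.7 = 68.8 N/mm
Required minimum = 41 N/mm
Compliant: Yes


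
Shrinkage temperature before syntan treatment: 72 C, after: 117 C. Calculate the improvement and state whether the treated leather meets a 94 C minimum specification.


Improvement = 45 C
Meets 94 C spec: Yes


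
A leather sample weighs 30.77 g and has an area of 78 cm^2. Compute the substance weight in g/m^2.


Substance weight = mass / area x 10000
SW = 30.77 / 78 x 10000
SW = 3944.9 g/m^2


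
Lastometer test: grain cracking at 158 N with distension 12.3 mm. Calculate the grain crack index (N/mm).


Grain crack index = force / distension
Index = 158 / 12.3 = 12.8 N/mm


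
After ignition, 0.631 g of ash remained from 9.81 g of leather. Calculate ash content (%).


Ash% = 0.631 / 9.81 x 100
Ash% = 6.43%


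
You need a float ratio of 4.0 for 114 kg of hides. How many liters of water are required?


456.0 L

Water = hide weight x target ratio
Water = 114 x 4.0 = 456.0 L


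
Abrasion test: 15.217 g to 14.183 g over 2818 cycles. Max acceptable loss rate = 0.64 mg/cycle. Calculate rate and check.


Rate = 0.367 mg/cycle
Passes: Yes

Loss = 15.217 - 14.183 = 1.034 g
Rate = 1.034 g / 2818 cycles x 1000 = 0.367 mg/cycle
Max = 0.64 mg/cycle
Passes: Yes


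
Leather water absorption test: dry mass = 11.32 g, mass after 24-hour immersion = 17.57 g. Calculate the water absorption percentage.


Water absorbed = 17.57 - 11.32 = 6.25 g
WA% = 6.25 / 11.32 x 100 = 55.2%


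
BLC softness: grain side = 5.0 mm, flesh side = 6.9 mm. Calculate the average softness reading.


5.95 mm

Average = (5.0 + 6.9) / 2
Average = 5.95 mm


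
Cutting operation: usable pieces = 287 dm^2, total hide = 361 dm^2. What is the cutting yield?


79.5%

Yield = usable / total x 100
Yield = 287 / 361 x 100 = 79.5%


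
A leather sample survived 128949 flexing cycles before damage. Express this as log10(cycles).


5.11


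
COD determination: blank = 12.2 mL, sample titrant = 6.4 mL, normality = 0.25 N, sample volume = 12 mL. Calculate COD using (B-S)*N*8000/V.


COD = (12.2 - 6.4) x 0.25 x 8000 / 12
COD = 5.8 x 0.25 x 8000 / 12
COD = 966.7 mg/L


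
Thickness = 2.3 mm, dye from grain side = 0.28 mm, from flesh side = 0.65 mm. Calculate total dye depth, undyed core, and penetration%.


Total dyed = 0.28 + 0.65 = 0.93 mm
Undyed core = 2.3 - 0.93 = 1.37 mm
Penetration = 0.93 / 2.3 x 100 = 40.4%


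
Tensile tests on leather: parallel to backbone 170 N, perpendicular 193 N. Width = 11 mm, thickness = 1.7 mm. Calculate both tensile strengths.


Parallel = 9.09 N/mm^2
Perpendicular = 10.32 N/mm^2

Area = 11 x 1.7 = 18.7 mm^2
TS (parallel) = 170 / 18.7 = 9.09 N/mm^2
TS (perpendicular) = 193 / 18.7 = 10.32 N/mm^2


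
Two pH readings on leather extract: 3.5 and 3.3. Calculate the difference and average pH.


Difference = 0.2
Average pH = 3.40


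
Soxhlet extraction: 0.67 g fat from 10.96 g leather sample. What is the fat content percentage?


Fat content = 0.67 / 10.96 x 100
Fat = 6.1%


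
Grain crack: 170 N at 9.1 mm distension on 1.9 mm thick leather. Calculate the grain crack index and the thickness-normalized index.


Crack index = 170 / 9.1 = 18.7 N/mm
Normalized = 18.7 / 1.9 = 9.8 N/mm per mm


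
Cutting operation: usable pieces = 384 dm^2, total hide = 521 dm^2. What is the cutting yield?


Yield = usable / total x 100
Yield = 384 / 521 x 100 = 73.7%


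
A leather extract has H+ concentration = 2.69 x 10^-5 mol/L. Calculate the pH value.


pH = -log10[H+]
pH = -log10(2.69 x 10^-5) = 4.57


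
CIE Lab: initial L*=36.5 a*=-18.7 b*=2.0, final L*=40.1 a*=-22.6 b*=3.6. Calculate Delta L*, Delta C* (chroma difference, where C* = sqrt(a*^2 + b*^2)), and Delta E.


Delta L* = 40.1 - 36.5 = 3.6
C1* = sqrt((-18.7)^2 + (2.0)^2) = 18.807
C2* = sqrt((-22.6)^2 + (3.6)^2) = 22.885
Delta C* = 22.885 - 18.807 = 4.08
Delta E = sqrt((3.6)^2 + (-3.9)^2 + (1.6)^2) = 5.54


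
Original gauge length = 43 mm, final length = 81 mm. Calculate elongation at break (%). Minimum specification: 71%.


Extension = 81 - 43 = 38 mm
Elongation = 38 / 43 x 100 = 88.4%
Minimum required: 71%
Meets specification: Yes


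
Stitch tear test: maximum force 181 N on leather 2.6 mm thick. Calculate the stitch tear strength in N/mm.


Stitch tear strength = force / thickness
STS = 181 / 2.6 = 69.6 N/mm


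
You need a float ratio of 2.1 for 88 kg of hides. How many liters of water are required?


184.8 L

Water = hide weight x target ratio
Water = 88 x 2.1 = 184.8 L


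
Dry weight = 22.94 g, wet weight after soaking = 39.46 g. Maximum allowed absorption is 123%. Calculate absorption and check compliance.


WA = (39.46 - 22.94) / 22.94 x 100 = 72.0%
Maximum allowed: 123%
Compliant: Yes


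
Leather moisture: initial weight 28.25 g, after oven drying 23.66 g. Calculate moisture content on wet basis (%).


Moisture = 28.25 - 23.66 = 4.59 g
MC = 4.59 / 28.25 x 100 = 16.2%


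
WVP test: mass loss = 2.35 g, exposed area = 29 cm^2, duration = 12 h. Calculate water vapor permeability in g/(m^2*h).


WVP = mass_loss / (area x time) x 10000
WVP = 2.35 / (29 x 12) x 10000
WVP = 2.35 / 348 x 10000 = 67.53 g/(m^2*h)


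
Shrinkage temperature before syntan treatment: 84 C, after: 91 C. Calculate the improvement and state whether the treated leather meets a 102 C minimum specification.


Improvement = 91 - 84 = 7 C
Spec check: 91 C >= 102 C? No


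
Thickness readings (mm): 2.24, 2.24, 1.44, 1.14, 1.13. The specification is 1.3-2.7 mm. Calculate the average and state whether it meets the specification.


Average = 1.64 mm
Within specification: Yes

Sum = 8.19
Average = 8.19 / 5 = 1.64 mm
Specification range: 1.3 to 2.7 mm
Within spec: Yes


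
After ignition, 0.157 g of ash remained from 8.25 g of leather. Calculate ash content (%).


1.90%

Ash% = 0.157 / 8.25 x 100
Ash% = 1.90%


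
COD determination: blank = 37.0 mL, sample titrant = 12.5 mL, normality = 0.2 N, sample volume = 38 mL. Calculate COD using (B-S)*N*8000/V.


1031.6 mg/L

COD = (37.0 - 12.5) x 0.2 x 8000 / 38
COD = 24.5 x 0.2 x 8000 / 38
COD = 1031.6 mg/L


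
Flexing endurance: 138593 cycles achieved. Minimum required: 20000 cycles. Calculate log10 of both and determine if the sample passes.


Achieved: log10 = 5.14
Required: log10 = 4.30
Passes: Yes


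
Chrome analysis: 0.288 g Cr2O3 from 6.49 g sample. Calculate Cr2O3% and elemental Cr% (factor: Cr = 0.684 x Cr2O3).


Cr2O3% = 0.288 / 6.49 x 100 = 4.44%
Cr% = 4.44 x 0.684 = 3.04%


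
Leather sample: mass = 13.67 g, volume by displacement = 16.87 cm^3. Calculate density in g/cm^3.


0.810 g/cm^3

Density = mass / volume
Density = 13.67 / 16.87 = 0.810 g/cm^3


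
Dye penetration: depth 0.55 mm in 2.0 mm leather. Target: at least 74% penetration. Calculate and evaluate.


Penetration = 27.5%
Meets target: No

Penetration = 0.55 / 2.0 x 100 = 27.5%
Target: 74%
Meets target: No


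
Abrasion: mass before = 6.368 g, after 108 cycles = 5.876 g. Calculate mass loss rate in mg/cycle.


4.556 mg/cycle

Mass loss = 6.368 - 5.876 = 0.492 g
Rate = 0.492 / 108 x 1000 = 4.556 mg/cycle


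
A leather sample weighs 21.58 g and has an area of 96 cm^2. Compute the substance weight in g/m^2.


2247.9 g/m^2

Substance weight = mass / area x 10000
SW = 21.58 / 96 x 10000
SW = 2247.9 g/m^2


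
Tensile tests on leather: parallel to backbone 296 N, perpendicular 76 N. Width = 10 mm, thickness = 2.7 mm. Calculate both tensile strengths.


Area = 10 x 2.7 = 27.0 mm^2
TS (parallel) = 296 / 27.0 = 10.96 N/mm^2
TS (perpendicular) = 76 / 27.0 = 2.81 N/mm^2


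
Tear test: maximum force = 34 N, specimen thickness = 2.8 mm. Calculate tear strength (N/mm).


Tear strength = force / thickness
Tear = 34 / 2.8 = 12.1 N/mm


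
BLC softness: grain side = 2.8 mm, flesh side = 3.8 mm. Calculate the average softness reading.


3.30 mm


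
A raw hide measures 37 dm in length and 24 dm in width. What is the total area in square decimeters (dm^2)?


888 dm^2

Area = length x width
Area = 37 x 24 = 888 dm^2


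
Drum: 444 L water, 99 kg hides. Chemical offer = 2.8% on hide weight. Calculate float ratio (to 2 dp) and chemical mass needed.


Float ratio = 444 / 99 = 4.48
Chemical = 99 x 2.8 / 100 = 2.772 kg


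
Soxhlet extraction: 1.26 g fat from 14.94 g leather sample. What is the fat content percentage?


Fat content = 1.26 / 14.94 x 100
Fat = 8.4%


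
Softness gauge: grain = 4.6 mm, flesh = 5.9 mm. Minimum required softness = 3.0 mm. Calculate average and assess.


Average = (4.6 + 5.9) / 2 = 5.25 mm
Minimum = 3.0 mm
Meets requirement: Yes


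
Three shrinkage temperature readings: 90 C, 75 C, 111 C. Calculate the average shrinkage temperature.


92.0 C


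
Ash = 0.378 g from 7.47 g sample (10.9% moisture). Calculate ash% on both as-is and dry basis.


As-is ash% = 0.378 / 7.47 x 100 = 5.06%
Dry mass = 7.47 x (100 - 10.9) / 100 = 6.65577 g
Dry-basis ash% = 0.378 / 6.65577 x 100 = 5.68%


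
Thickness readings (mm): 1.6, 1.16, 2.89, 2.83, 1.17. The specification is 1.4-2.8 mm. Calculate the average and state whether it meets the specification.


Average = 1.93 mm
Within specification: Yes

Sum = 9.65
Average = 9.65 / 5 = 1.93 mm
Specification range: 1.4 to 2.8 mm
Within spec: Yes


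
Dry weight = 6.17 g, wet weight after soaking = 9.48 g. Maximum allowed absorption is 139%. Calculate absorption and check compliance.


WA = (9.48 - 6.17) / 6.17 x 100 = 53.6%
Maximum allowed: 139%
Compliant: Yes


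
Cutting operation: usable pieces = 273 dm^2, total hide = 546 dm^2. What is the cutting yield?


Yield = usable / total x 100
Yield = 273 / 546 x 100 = 50.0%


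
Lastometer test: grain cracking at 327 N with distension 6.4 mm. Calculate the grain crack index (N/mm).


51.1 N/mm


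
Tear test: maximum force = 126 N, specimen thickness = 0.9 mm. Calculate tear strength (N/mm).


Tear strength = force / thickness
Tear = 126 / 0.9 = 140.0 N/mm


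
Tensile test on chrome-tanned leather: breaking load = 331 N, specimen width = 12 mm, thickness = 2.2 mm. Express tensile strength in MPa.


12.54 MPa

Cross-section = 12 x 2.2 = 26.4 mm^2
TS = 331 / 26.4 = 12.54 MPa
(1 N/mm^2 = 1 MPa)
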